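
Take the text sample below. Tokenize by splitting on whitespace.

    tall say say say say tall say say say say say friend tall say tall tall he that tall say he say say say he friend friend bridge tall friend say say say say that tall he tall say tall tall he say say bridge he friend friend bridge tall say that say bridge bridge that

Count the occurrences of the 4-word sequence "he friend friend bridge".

Scanning the 53 overlapping 4-gram windows for "he friend friend bridge":
  position 25–28: he friend friend bridge
  position 46–49: he friend friend bridge

2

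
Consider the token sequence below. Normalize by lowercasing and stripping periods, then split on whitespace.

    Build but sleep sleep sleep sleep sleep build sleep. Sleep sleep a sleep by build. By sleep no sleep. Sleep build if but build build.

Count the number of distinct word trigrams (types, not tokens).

25 tokens → 23 trigram windows in total.
Repeated trigrams (each contributes count−1 duplicates):
  sleep sleep sleep: 4
  sleep sleep build: 2
4 duplicate windows → 23 − 4 = 19 distinct.

19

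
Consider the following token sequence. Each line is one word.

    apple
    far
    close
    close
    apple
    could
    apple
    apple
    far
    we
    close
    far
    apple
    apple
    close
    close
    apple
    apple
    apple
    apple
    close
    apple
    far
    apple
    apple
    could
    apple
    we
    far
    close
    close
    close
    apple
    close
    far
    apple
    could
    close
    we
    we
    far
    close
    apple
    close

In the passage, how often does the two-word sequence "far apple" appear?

Scanning the 43 overlapping bigram windows for "far apple":
  position 12–13: far apple
  position 23–24: far apple
  position 35–36: far apple

3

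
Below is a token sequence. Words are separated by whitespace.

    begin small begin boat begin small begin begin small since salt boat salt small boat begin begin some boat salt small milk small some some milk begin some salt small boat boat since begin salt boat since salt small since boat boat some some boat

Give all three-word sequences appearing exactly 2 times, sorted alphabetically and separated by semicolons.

Trigram counts meeting the condition (exactly 2 times):
  begin small begin: 2
  boat salt small: 2
  salt small boat: 2

begin small begin; boat salt small; salt small boat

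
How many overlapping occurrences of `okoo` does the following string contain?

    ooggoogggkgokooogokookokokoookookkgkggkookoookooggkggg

6

Sliding a length-4 window over the 54 characters (51 positions):
  position 12–15: okoo
  position 18–21: okoo
  position 25–28: okoo
  position 29–32: okoo
  position 41–44: okoo
  position 45–48: okoo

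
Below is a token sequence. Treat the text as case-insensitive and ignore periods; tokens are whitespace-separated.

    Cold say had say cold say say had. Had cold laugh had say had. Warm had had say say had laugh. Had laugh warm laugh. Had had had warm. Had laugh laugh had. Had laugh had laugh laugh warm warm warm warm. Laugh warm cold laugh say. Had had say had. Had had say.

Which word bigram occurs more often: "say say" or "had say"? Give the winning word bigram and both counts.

"had say" (5 vs 2)

"say say": 2 occurrences
"had say": 5 occurrences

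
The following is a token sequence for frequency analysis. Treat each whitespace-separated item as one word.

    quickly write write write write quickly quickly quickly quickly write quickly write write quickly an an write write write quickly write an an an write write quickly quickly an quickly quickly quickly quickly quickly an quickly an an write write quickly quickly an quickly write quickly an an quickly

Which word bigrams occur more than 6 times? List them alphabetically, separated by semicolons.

Bigram counts meeting the condition (more than 6 times):
  quickly quickly: 9
  write quickly: 7
  write write: 8

quickly quickly; write quickly; write write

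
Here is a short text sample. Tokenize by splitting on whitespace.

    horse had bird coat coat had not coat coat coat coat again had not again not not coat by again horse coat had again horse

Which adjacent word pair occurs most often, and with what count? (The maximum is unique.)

Bigram frequencies (highest first):
  coat coat: 4
  coat had: 2
  had not: 2
  not coat: 2
  again horse: 2
  horse had: 1
  … (11 more, each ≤ 1)

"coat coat", 4 times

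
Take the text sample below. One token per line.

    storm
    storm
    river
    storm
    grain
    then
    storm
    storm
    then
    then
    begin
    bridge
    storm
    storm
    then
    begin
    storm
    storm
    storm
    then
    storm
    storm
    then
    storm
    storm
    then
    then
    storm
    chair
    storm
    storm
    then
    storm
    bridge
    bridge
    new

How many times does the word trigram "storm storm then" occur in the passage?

Scanning the 34 overlapping trigram windows for "storm storm then":
  position 7–9: storm storm then
  position 13–15: storm storm then
  position 18–20: storm storm then
  position 21–23: storm storm then
  position 24–26: storm storm then
  position 30–32: storm storm then

6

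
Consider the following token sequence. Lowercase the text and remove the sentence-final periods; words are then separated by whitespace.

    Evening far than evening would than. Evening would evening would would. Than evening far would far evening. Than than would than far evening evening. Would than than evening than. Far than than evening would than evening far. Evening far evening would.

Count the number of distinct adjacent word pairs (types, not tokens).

15

41 tokens → 40 bigram windows in total.
Repeated bigrams (each contributes count−1 duplicates):
  evening would: 6
  than evening: 6
  would than: 5
  evening far: 4
  far evening: 4
  than than: 3
  evening than: 2
  far than: 2
  … (1 more repeated)
25 duplicate windows → 40 − 25 = 15 distinct.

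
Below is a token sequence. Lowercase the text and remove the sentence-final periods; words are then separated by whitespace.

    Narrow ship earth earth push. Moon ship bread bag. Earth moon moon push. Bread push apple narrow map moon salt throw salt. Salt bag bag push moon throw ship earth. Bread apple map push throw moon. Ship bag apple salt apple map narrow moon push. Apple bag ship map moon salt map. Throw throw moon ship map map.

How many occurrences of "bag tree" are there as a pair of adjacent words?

0

Scanning the 57 overlapping bigram windows for "bag tree":
  (none found)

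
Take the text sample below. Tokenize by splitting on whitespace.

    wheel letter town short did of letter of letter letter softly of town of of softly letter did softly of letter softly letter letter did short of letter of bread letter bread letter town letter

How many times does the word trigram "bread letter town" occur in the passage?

1

Scanning the 33 overlapping trigram windows for "bread letter town":
  position 32–34: bread letter town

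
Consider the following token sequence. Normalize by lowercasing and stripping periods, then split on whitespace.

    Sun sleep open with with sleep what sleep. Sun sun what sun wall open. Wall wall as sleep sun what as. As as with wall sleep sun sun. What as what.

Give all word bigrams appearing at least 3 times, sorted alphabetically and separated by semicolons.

sleep sun; sun what

Bigram counts meeting the condition (at least 3 times):
  sleep sun: 3
  sun what: 3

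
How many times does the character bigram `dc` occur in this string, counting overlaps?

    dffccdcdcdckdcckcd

4

Sliding a length-2 window over the 18 characters (17 positions):
  position 6–7: dc
  position 8–9: dc
  position 10–11: dc
  position 13–14: dc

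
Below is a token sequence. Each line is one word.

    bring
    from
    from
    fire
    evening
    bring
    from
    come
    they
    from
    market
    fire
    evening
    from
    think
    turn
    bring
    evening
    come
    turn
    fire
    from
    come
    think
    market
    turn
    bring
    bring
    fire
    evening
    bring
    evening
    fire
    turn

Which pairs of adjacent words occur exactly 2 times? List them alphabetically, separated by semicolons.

bring evening; bring from; evening bring; from come; turn bring

Bigram counts meeting the condition (exactly 2 times):
  bring evening: 2
  bring from: 2
  evening bring: 2
  from come: 2
  turn bring: 2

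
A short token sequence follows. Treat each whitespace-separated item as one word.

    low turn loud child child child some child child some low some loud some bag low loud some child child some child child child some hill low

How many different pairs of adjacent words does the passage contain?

15

27 tokens → 26 bigram windows in total.
Repeated bigrams (each contributes count−1 duplicates):
  child child: 6
  child some: 4
  some child: 3
  loud some: 2
11 duplicate windows → 26 − 11 = 15 distinct.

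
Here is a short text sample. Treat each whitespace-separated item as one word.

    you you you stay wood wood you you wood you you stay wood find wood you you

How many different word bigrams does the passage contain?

8

17 tokens → 16 bigram windows in total.
Repeated bigrams (each contributes count−1 duplicates):
  you you: 5
  wood you: 3
  stay wood: 2
  you stay: 2
8 duplicate windows → 16 − 8 = 8 distinct.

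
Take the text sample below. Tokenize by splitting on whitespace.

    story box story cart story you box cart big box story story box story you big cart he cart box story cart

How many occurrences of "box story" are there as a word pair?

4

Scanning the 21 overlapping bigram windows for "box story":
  position 2–3: box story
  position 10–11: box story
  position 13–14: box story
  position 20–21: box story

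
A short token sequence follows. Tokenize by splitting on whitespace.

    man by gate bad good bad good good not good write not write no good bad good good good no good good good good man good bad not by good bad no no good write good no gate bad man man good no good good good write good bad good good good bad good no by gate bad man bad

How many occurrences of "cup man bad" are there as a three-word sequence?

Scanning the 58 overlapping trigram windows for "cup man bad":
  (none found)

0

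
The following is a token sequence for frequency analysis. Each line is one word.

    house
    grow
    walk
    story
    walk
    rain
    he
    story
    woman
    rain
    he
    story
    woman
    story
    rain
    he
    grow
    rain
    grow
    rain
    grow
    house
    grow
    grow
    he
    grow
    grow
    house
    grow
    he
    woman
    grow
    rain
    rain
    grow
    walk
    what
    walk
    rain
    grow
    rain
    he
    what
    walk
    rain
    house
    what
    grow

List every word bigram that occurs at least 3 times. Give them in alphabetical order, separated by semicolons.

grow rain; house grow; rain grow; rain he; walk rain

Bigram counts meeting the condition (at least 3 times):
  grow rain: 4
  house grow: 3
  rain grow: 4
  rain he: 4
  walk rain: 3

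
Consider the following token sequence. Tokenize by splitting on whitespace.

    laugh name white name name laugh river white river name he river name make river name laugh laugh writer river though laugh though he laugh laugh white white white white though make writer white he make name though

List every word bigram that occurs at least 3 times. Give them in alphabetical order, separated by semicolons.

Bigram counts meeting the condition (at least 3 times):
  river name: 3
  white white: 3

river name; white white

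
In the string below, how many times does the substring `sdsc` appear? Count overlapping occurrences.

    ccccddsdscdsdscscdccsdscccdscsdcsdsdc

3

Sliding a length-4 window over the 37 characters (34 positions):
  position 7–10: sdsc
  position 12–15: sdsc
  position 21–24: sdsc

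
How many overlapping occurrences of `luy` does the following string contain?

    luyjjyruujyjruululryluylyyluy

Sliding a length-3 window over the 29 characters (27 positions):
  position 1–3: luy
  position 21–23: luy
  position 27–29: luy

3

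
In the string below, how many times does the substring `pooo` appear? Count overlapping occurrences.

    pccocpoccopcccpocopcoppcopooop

Sliding a length-4 window over the 30 characters (27 positions):
  position 26–29: pooo

1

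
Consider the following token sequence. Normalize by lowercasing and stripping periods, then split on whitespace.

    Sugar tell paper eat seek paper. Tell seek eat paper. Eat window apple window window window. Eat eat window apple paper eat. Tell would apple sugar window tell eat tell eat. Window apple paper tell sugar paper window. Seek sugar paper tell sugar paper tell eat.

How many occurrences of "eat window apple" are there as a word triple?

3

Scanning the 44 overlapping trigram windows for "eat window apple":
  position 11–13: eat window apple
  position 18–20: eat window apple
  position 31–33: eat window apple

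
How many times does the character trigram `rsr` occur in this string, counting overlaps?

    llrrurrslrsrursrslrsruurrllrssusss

3

Sliding a length-3 window over the 34 characters (32 positions):
  position 10–12: rsr
  position 14–16: rsr
  position 19–21: rsr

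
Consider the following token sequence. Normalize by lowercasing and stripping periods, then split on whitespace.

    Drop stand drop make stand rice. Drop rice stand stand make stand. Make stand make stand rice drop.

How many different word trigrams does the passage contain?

18 tokens → 16 trigram windows in total.
Repeated trigrams (each contributes count−1 duplicates):
  stand make stand: 3
  make stand make: 2
  make stand rice: 2
  stand rice drop: 2
5 duplicate windows → 16 − 5 = 11 distinct.

11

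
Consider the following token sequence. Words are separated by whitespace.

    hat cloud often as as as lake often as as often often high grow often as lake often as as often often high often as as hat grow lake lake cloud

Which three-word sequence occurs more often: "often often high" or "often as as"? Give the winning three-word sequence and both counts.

"often as as" (4 vs 2)

"often often high": 2 occurrences
"often as as": 4 occurrences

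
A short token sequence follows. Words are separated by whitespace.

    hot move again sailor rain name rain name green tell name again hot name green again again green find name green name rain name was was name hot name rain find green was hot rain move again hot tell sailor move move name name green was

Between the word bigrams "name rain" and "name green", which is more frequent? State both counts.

"name rain": 3 occurrences
"name green": 4 occurrences

"name green" (4 vs 3)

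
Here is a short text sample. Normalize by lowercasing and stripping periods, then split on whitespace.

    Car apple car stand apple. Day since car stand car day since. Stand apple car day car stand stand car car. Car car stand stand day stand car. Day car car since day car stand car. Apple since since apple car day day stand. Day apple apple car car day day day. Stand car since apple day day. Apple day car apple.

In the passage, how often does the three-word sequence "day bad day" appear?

0

Scanning the 60 overlapping trigram windows for "day bad day":
  (none found)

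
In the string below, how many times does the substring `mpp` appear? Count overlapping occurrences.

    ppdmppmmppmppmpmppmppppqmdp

Sliding a length-3 window over the 27 characters (25 positions):
  position 4–6: mpp
  position 8–10: mpp
  position 11–13: mpp
  position 16–18: mpp
  position 19–21: mpp

5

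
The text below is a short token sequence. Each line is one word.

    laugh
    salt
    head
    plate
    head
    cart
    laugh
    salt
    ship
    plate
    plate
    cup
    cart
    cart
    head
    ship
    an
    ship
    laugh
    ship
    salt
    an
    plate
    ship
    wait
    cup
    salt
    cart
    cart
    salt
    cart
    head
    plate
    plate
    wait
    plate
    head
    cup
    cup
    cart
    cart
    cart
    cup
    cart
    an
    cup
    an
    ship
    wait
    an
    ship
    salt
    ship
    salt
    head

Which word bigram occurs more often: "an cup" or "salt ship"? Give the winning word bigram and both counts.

"salt ship" (2 vs 1)

"an cup": 1 occurrence
"salt ship": 2 occurrences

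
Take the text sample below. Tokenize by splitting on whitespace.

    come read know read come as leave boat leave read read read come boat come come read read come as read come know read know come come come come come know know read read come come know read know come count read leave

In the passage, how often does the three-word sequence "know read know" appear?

Scanning the 41 overlapping trigram windows for "know read know":
  position 23–25: know read know
  position 37–39: know read know

2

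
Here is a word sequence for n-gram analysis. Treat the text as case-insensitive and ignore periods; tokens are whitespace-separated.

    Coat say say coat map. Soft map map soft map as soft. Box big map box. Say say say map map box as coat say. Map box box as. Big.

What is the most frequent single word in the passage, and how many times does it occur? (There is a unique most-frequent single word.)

"map", 8 times

Unigram frequencies (highest first):
  map: 8
  say: 6
  box: 5
  coat: 3
  soft: 3
  as: 3
  … (1 more, each ≤ 2)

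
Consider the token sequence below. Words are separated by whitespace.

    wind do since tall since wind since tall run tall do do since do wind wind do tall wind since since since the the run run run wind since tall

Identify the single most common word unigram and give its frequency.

Unigram frequencies (highest first):
  since: 8
  wind: 6
  do: 5
  tall: 5
  run: 4
  the: 2

"since", 8 times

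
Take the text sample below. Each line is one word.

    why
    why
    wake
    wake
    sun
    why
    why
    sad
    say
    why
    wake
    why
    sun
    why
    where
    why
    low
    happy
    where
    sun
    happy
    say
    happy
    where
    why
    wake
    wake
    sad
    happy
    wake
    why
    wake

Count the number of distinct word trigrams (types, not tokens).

32 tokens → 30 trigram windows in total.
Repeated trigrams (each contributes count−1 duplicates):
  why wake wake: 2
1 duplicate windows → 30 − 1 = 29 distinct.

29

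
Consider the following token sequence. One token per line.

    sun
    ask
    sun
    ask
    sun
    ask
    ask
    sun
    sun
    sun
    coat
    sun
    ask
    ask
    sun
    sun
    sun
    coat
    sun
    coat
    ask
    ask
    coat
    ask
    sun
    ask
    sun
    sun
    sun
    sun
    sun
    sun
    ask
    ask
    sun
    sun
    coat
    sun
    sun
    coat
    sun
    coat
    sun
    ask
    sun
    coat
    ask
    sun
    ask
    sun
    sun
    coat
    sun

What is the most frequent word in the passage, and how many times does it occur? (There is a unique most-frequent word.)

Unigram frequencies (highest first):
  sun: 29
  ask: 15
  coat: 9

"sun", 29 times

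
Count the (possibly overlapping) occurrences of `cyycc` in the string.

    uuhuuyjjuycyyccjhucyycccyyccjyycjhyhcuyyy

Sliding a length-5 window over the 41 characters (37 positions):
  position 11–15: cyycc
  position 19–23: cyycc
  position 24–28: cyycc

3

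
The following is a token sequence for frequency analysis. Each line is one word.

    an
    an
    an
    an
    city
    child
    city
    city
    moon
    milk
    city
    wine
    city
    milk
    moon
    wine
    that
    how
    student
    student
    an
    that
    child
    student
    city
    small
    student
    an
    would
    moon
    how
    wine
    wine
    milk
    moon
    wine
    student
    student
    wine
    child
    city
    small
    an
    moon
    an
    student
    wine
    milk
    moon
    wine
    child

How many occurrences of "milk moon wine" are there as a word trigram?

Scanning the 49 overlapping trigram windows for "milk moon wine":
  position 14–16: milk moon wine
  position 34–36: milk moon wine
  position 48–50: milk moon wine

3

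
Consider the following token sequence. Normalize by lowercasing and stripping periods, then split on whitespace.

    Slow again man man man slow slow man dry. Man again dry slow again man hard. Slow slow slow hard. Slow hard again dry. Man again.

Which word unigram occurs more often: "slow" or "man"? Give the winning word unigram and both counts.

"slow": 8 occurrences
"man": 7 occurrences

"slow" (8 vs 7)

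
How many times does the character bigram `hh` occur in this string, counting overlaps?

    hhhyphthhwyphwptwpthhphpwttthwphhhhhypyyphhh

10

Sliding a length-2 window over the 44 characters (43 positions):
  position 1–2: hh
  position 2–3: hh
  position 8–9: hh
  position 20–21: hh
  position 32–33: hh
  position 33–34: hh
  position 34–35: hh
  position 35–36: hh
  position 42–43: hh
  position 43–44: hh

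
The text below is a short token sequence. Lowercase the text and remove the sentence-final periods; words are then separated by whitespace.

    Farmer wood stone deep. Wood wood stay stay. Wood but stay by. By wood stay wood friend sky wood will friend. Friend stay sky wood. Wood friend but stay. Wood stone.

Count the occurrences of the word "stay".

6

Scanning the 31 tokens for "stay":
  position 7: stay
  position 8: stay
  position 11: stay
  position 15: stay
  position 23: stay
  position 29: stay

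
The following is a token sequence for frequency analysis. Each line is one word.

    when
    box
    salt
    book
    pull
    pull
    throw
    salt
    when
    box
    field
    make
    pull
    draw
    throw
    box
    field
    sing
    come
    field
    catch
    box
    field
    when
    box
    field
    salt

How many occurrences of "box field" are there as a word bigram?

Scanning the 26 overlapping bigram windows for "box field":
  position 10–11: box field
  position 16–17: box field
  position 22–23: box field
  position 25–26: box field

4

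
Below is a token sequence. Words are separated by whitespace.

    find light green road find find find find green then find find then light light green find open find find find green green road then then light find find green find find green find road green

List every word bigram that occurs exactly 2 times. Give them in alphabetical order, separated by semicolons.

green road; light green; then light

Bigram counts meeting the condition (exactly 2 times):
  green road: 2
  light green: 2
  then light: 2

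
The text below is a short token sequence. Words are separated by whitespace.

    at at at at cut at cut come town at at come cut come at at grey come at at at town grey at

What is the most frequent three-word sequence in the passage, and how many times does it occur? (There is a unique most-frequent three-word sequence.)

Trigram frequencies (highest first):
  at at at: 3
  come at at: 2
  at at cut: 1
  at cut at: 1
  cut at cut: 1
  at cut come: 1
  … (13 more, each ≤ 1)

"at at at", 3 times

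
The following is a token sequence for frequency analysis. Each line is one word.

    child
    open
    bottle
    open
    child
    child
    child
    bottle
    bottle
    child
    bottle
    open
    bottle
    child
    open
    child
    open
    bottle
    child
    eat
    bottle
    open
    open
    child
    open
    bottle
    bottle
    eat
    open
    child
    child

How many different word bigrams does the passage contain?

31 tokens → 30 bigram windows in total.
Repeated bigrams (each contributes count−1 duplicates):
  child open: 4
  open bottle: 4
  open child: 4
  bottle child: 3
  bottle open: 3
  child child: 3
  bottle bottle: 2
  child bottle: 2
17 duplicate windows → 30 − 17 = 13 distinct.

13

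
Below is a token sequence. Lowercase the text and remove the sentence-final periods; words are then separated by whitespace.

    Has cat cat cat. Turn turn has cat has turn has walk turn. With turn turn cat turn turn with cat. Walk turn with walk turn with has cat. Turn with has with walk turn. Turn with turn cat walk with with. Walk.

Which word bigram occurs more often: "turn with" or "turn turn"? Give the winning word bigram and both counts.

"turn with": 6 occurrences
"turn turn": 4 occurrences

"turn with" (6 vs 4)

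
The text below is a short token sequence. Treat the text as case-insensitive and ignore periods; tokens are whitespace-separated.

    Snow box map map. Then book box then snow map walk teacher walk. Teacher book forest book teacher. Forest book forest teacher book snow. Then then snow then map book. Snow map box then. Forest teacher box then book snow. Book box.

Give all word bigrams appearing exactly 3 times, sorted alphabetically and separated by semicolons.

Bigram counts meeting the condition (exactly 3 times):
  book snow: 3
  box then: 3

book snow; box then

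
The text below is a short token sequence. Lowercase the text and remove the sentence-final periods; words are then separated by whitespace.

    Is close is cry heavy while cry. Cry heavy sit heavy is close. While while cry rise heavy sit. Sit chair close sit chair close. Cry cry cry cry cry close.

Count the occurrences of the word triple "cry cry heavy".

1

Scanning the 29 overlapping trigram windows for "cry cry heavy":
  position 7–9: cry cry heavy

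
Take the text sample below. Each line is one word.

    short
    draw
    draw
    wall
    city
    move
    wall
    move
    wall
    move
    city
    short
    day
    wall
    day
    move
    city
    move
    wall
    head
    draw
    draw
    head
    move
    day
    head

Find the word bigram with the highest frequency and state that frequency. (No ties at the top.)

Bigram frequencies (highest first):
  move wall: 3
  draw draw: 2
  city move: 2
  wall move: 2
  move city: 2
  short draw: 1
  … (13 more, each ≤ 1)

"move wall", 3 times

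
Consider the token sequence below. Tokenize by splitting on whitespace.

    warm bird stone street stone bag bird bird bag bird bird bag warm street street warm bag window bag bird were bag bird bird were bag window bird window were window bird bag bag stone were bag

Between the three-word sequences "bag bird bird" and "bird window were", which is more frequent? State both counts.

"bag bird bird": 3 occurrences
"bird window were": 1 occurrence

"bag bird bird" (3 vs 1)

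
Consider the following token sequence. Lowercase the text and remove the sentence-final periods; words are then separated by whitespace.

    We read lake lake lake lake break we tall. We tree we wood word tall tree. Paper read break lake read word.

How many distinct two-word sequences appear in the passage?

22 tokens → 21 bigram windows in total.
Repeated bigrams (each contributes count−1 duplicates):
  lake lake: 3
2 duplicate windows → 21 − 2 = 19 distinct.

19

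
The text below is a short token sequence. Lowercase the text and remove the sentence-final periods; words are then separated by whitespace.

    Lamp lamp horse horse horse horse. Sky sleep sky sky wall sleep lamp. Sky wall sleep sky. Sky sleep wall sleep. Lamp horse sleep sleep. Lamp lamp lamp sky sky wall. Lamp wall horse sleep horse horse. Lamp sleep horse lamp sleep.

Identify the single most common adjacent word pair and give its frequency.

"horse horse", 4 times

Bigram frequencies (highest first):
  horse horse: 4
  lamp lamp: 3
  sky sky: 3
  sky wall: 3
  wall sleep: 3
  sleep lamp: 3
  … (14 more, each ≤ 2)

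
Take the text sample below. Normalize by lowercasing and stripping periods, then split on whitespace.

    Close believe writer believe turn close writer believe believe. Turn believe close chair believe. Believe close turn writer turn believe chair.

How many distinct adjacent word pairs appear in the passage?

21 tokens → 20 bigram windows in total.
Repeated bigrams (each contributes count−1 duplicates):
  believe believe: 2
  believe close: 2
  believe turn: 2
  turn believe: 2
  writer believe: 2
5 duplicate windows → 20 − 5 = 15 distinct.

15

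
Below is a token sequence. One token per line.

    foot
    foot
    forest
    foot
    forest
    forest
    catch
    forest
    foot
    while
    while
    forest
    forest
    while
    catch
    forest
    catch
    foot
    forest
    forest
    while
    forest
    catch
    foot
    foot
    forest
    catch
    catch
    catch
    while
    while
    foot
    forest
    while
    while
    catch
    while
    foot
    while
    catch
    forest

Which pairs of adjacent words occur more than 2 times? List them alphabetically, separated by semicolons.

catch forest; foot forest; forest catch; forest forest; forest while; while catch; while while

Bigram counts meeting the condition (more than 2 times):
  catch forest: 3
  foot forest: 5
  forest catch: 4
  forest forest: 3
  forest while: 3
  while catch: 3
  while while: 3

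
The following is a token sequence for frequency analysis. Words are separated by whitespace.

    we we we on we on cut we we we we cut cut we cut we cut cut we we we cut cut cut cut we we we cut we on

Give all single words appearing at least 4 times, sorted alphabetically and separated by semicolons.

cut; we

Unigram counts meeting the condition (at least 4 times):
  cut: 11
  we: 17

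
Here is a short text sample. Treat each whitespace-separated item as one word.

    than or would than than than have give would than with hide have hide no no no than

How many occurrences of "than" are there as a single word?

6

Scanning the 18 tokens for "than":
  position 1: than
  position 4: than
  position 5: than
  position 6: than
  position 10: than
  position 18: than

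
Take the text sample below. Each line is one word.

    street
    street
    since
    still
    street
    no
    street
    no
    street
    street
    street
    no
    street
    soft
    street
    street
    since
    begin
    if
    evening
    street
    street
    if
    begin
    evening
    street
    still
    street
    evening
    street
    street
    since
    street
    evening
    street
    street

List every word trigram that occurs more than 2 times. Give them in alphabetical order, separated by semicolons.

Trigram counts meeting the condition (more than 2 times):
  evening street street: 3
  street no street: 3
  street street since: 3

evening street street; street no street; street street since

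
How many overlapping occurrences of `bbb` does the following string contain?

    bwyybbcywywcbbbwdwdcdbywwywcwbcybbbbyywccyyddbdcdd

Sliding a length-3 window over the 50 characters (48 positions):
  position 13–15: bbb
  position 33–35: bbb
  position 34–36: bbb

3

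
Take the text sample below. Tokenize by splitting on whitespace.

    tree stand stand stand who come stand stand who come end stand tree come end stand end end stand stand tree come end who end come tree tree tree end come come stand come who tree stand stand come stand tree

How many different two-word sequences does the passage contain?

41 tokens → 40 bigram windows in total.
Repeated bigrams (each contributes count−1 duplicates):
  stand stand: 5
  come end: 3
  come stand: 3
  end stand: 3
  stand tree: 3
  end come: 2
  stand come: 2
  stand who: 2
  … (4 more repeated)
19 duplicate windows → 40 − 19 = 21 distinct.

21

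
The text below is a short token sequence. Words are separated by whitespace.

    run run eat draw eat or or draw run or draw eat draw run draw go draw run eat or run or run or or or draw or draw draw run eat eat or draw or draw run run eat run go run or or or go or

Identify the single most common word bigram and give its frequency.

"or draw", 6 times

Bigram frequencies (highest first):
  or draw: 6
  or or: 5
  draw run: 5
  run eat: 4
  run or: 4
  eat or: 3
  … (15 more, each ≤ 2)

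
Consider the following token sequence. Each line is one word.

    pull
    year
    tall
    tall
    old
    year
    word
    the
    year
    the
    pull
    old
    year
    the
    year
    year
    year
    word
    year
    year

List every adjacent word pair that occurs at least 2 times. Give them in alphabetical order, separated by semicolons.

Bigram counts meeting the condition (at least 2 times):
  old year: 2
  the year: 2
  year the: 2
  year word: 2
  year year: 3

old year; the year; year the; year word; year year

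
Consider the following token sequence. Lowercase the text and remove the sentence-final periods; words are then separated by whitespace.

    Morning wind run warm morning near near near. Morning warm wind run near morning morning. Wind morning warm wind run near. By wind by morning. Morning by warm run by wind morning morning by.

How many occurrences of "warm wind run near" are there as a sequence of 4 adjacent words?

Scanning the 31 overlapping 4-gram windows for "warm wind run near":
  position 10–13: warm wind run near
  position 18–21: warm wind run near

2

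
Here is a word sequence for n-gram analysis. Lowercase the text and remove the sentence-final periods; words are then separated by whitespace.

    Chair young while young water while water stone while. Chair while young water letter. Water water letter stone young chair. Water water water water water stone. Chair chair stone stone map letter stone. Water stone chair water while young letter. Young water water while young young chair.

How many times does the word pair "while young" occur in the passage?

4

Scanning the 46 overlapping bigram windows for "while young":
  position 3–4: while young
  position 11–12: while young
  position 38–39: while young
  position 44–45: while young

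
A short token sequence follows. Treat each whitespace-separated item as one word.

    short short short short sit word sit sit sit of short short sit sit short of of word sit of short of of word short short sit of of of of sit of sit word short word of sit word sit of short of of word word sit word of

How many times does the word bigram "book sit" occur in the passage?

0

Scanning the 49 overlapping bigram windows for "book sit":
  (none found)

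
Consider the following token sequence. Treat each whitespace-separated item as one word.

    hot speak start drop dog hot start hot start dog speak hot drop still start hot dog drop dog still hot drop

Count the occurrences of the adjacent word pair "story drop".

0

Scanning the 21 overlapping bigram windows for "story drop":
  (none found)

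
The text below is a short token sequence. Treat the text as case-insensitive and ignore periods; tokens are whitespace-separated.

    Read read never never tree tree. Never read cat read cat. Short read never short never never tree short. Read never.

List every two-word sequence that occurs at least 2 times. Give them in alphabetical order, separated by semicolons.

Bigram counts meeting the condition (at least 2 times):
  never never: 2
  never tree: 2
  read cat: 2
  read never: 3
  short read: 2

never never; never tree; read cat; read never; short read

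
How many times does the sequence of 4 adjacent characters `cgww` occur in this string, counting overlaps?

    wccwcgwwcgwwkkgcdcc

Sliding a length-4 window over the 19 characters (16 positions):
  position 5–8: cgww
  position 9–12: cgww

2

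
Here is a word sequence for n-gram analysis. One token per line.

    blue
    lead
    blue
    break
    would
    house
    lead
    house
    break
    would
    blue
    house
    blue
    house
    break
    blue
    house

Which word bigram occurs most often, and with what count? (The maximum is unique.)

Bigram frequencies (highest first):
  blue house: 3
  break would: 2
  house break: 2
  blue lead: 1
  lead blue: 1
  blue break: 1
  … (6 more, each ≤ 1)

"blue house", 3 times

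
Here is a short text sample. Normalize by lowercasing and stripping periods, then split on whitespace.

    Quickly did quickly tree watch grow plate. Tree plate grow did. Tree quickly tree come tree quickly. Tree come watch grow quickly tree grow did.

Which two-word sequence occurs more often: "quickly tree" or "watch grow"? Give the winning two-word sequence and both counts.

"quickly tree" (4 vs 2)

"quickly tree": 4 occurrences
"watch grow": 2 occurrences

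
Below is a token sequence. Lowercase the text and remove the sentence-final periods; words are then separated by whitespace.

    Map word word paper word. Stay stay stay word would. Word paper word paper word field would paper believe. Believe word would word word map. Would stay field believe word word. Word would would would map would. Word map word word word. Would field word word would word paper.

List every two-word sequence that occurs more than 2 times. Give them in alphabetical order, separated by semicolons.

Bigram counts meeting the condition (more than 2 times):
  paper word: 3
  word paper: 4
  word word: 7
  word would: 5
  would word: 4

paper word; word paper; word word; word would; would word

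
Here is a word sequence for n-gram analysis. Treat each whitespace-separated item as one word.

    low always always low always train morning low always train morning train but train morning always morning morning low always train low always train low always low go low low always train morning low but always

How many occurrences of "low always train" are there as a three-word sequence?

Scanning the 34 overlapping trigram windows for "low always train":
  position 4–6: low always train
  position 8–10: low always train
  position 19–21: low always train
  position 22–24: low always train
  position 30–32: low always train

5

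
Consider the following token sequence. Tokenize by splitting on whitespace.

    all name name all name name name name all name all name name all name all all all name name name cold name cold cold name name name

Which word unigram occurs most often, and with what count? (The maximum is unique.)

"name", 17 times

Unigram frequencies (highest first):
  name: 17
  all: 8
  cold: 3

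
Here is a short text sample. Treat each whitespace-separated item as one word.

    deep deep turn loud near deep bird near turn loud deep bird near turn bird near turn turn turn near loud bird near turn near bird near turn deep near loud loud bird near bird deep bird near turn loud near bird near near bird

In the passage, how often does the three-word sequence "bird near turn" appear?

6

Scanning the 43 overlapping trigram windows for "bird near turn":
  position 7–9: bird near turn
  position 12–14: bird near turn
  position 15–17: bird near turn
  position 22–24: bird near turn
  position 26–28: bird near turn
  position 37–39: bird near turn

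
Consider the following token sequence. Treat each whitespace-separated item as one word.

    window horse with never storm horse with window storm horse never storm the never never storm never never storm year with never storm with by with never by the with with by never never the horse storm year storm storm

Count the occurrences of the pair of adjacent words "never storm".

Scanning the 39 overlapping bigram windows for "never storm":
  position 4–5: never storm
  position 11–12: never storm
  position 15–16: never storm
  position 18–19: never storm
  position 22–23: never storm

5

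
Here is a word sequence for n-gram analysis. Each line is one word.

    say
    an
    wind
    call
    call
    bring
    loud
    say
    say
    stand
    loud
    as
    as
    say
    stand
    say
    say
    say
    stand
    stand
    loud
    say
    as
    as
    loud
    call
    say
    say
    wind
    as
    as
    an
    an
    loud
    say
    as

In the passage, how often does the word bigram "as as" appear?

3

Scanning the 35 overlapping bigram windows for "as as":
  position 12–13: as as
  position 23–24: as as
  position 30–31: as as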